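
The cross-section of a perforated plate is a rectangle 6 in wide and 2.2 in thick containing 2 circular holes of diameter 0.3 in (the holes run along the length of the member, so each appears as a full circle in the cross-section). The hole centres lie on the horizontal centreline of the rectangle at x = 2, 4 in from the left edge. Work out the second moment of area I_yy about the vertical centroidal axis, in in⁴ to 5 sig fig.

Split into non-overlapping primitives; take the origin at the lower-left of the bounding box.
Plate: 6 × 2.2, A = 13.2 in², x = 3 in, Ī = 39.6 in⁴.
Hole 1 (subtracted): ⌀0.3, A = 0.07068583 in², x = 2 in, Ī = 0.0003976078 in⁴.
Hole 2 (subtracted): ⌀0.3, A = 0.07068583 in², x = 4 in, Ī = 0.0003976078 in⁴.
By symmetry the centroid is at mid-width, x̄ = 3 in.
Transfer each piece to the vertical centroidal axis using Ī + A·d² with d = x − 3:
  plate: d = 0 in → contributes +39.6 in⁴
  hole 1: d = -1 in → contributes −0.07108344 in⁴
  hole 2: d = 1 in → contributes −0.07108344 in⁴
Total I = 39.45783 in⁴.

I_yy ≈ 39.458 in⁴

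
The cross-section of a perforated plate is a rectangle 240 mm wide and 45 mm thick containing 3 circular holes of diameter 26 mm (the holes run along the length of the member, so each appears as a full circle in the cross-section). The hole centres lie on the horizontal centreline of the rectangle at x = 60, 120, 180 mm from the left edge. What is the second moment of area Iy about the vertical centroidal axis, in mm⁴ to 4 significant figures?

Iy ≈ 4.795 × 10⁷ mm⁴

Break the section into simple shapes (no overlaps), measuring from the bottom-left corner of the bounding box.
Plate: 240 × 45, A = 10 800 mm², x = 120 mm, Ī = 51 840 000 mm⁴.
Hole 1 (subtracted): ⌀26, A = 530.929 mm², x = 60 mm, Ī = 22431.8 mm⁴.
Hole 2 (subtracted): ⌀26, A = 530.929 mm², x = 120 mm, Ī = 22431.8 mm⁴.
Hole 3 (subtracted): ⌀26, A = 530.929 mm², x = 180 mm, Ī = 22431.8 mm⁴.
By symmetry the centroid is at mid-width, x̄ = 120 mm.
Transfer each piece to the vertical centroidal axis using Ī + A·d² with d = x − 120:
  plate: d = 0 mm → contributes +51 840 000 mm⁴
  hole 1: d = -60 mm → contributes −1 933 777 mm⁴
  hole 2: d = 0 mm → contributes −22431.8 mm⁴
  hole 3: d = 60 mm → contributes −1 933 777 mm⁴
Total I = 47 950 015 mm⁴.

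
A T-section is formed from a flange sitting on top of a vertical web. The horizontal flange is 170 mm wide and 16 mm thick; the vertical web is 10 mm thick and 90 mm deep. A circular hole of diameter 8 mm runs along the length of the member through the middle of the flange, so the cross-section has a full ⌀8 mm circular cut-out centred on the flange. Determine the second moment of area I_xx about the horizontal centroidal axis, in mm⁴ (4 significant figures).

I_xx ≈ 2.556 × 10⁶ mm⁴

Break the section into simple shapes (no overlaps), measuring from the bottom-left corner of the bounding box.
Flange: 170 × 16, A = 2 720 mm², y = 98 mm, Ī = 58026.7 mm⁴.
Web: 10 × 90, A = 900 mm², y = 45 mm, Ī = 607 500 mm⁴.
Hole (subtracted): ⌀8, A = 50.2655 mm², y = 98 mm, Ī = 201.062 mm⁴.
Centroid: ȳ = ΣA·y / ΣA = 84.6377 mm.
Transfer each piece to the horizontal centroidal axis using Ī + A·d² with d = y − 84.6377:
  flange: d = 13.3623 mm → contributes +543 688 mm⁴
  web: d = -39.6377 mm → contributes +2 021 530 mm⁴
  hole: d = 13.3623 mm → contributes −9176.07 mm⁴
Total I = 2 556 042 mm⁴.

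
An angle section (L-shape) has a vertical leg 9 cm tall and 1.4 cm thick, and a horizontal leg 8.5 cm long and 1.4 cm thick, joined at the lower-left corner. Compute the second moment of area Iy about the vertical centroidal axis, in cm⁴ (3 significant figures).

Decompose the section into non-overlapping parts with the origin at the bottom-left of its bounding rectangle.
Vertical leg: 1.4 × 9, A = 12.6 cm², x = 0.7 cm, Ī = 2.058 cm⁴.
Horizontal leg (remainder): 7.1 × 1.4, A = 9.94 cm², x = 4.95 cm, Ī = 41.756 cm⁴.
Centroid: x̄ = ΣA·x / ΣA = 2.5742 cm.
Transfer each piece to the vertical centroidal axis using Ī + A·d² with d = x − 2.5742:
  vertical leg: d = -1.8742 cm → contributes +46.318 cm⁴
  horizontal leg (remainder): d = 2.3758 cm → contributes +97.861 cm⁴
Total I = 144.18 cm⁴.

Iy ≈ 144 cm⁴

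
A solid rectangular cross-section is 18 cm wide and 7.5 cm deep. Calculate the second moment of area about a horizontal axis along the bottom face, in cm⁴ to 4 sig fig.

The section: 18 × 7.5, A = 135 cm², y = 3.75 cm, Ī = 632.813 cm⁴.
Transfer it to a horizontal axis along the bottom face using Ī + A·d² with d = y − 0:
  the section: d = 3.75 cm → contributes +2531.25 cm⁴
Total I = 2531.25 cm⁴.

I_base ≈ 2531 cm⁴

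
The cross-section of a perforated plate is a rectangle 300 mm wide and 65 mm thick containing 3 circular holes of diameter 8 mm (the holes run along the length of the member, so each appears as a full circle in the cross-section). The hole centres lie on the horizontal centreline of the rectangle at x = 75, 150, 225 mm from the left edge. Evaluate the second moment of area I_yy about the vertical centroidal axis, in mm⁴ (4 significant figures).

I_yy ≈ 1.457 × 10⁸ mm⁴

Break the section into simple shapes (no overlaps), measuring from the bottom-left corner of the bounding box.
Plate: 300 × 65, A = 19 500 mm², x = 150 mm, Ī = 146 250 000 mm⁴.
Hole 1 (subtracted): ⌀8, A = 50.2655 mm², x = 75 mm, Ī = 201.062 mm⁴.
Hole 2 (subtracted): ⌀8, A = 50.2655 mm², x = 150 mm, Ī = 201.062 mm⁴.
Hole 3 (subtracted): ⌀8, A = 50.2655 mm², x = 225 mm, Ī = 201.062 mm⁴.
By symmetry the centroid is at mid-width, x̄ = 150 mm.
Transfer each piece to the vertical centroidal axis using Ī + A·d² with d = x − 150:
  plate: d = 0 mm → contributes +146 250 000 mm⁴
  hole 1: d = -75 mm → contributes −282 944 mm⁴
  hole 2: d = 0 mm → contributes −201.062 mm⁴
  hole 3: d = 75 mm → contributes −282 944 mm⁴
Total I = 145 683 910 mm⁴.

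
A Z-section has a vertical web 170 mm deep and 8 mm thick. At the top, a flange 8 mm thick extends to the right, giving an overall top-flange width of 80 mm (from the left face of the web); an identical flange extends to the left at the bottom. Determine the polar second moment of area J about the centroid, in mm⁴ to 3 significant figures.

J ≈ 1.32 × 10⁷ mm⁴

Split into non-overlapping primitives; take the origin at the lower-left of the bounding box.
Web: 8 × 170, A = 1 360 mm², y = 85 mm, Ī = 3 275 333 mm⁴.
Top flange (beyond web): 72 × 8, A = 576 mm², y = 166 mm, Ī = 3 072 mm⁴.
Bottom flange (beyond web): 72 × 8, A = 576 mm², y = 4 mm, Ī = 3 072 mm⁴.
Centroid: ȳ = ΣA·y / ΣA = 85 mm.
Transfer each piece to the centroidal x-axis using Ī + A·d² with d = y − 85:
  web: d = 0 mm → contributes +3 275 333 mm⁴
  top flange (beyond web): d = 81 mm → contributes +3 782 208 mm⁴
  bottom flange (beyond web): d = -81 mm → contributes +3 782 208 mm⁴
Total I = 10 839 749 mm⁴.
For the y-axis: x̄ = 76 mm.
Repeating about the centroidal y-axis gives I_y = 2 348 117 mm⁴.
Polar second moment: J = I_x + I_y = 13 187 867 mm⁴.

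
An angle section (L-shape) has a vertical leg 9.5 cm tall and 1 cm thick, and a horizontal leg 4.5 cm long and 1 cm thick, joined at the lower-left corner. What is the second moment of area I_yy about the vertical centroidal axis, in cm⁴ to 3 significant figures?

Treat the section as a set of non-overlapping primitives; coordinates are from the bounding-box lower-left.
Vertical leg: 1 × 9.5, A = 9.5 cm², x = 0.5 cm, Ī = 0.79167 cm⁴.
Horizontal leg (remainder): 3.5 × 1, A = 3.5 cm², x = 2.75 cm, Ī = 3.5729 cm⁴.
Centroid: x̄ = ΣA·x / ΣA = 1.1058 cm.
Transfer each piece to the vertical centroidal axis using Ī + A·d² with d = x − 1.1058:
  vertical leg: d = -0.60577 cm → contributes +4.2778 cm⁴
  horizontal leg (remainder): d = 1.6442 cm → contributes +13.035 cm⁴
Total I = 17.313 cm⁴.

I_yy ≈ 17.3 cm⁴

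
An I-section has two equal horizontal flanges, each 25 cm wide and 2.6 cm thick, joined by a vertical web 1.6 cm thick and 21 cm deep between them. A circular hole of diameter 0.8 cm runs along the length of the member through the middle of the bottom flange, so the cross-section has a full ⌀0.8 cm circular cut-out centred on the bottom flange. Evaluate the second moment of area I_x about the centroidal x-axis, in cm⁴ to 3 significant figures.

I_x ≈ 1.93 × 10⁴ cm⁴

Break the section into simple shapes (no overlaps), measuring from the bottom-left corner of the bounding box.
Bottom flange: 25 × 2.6, A = 65 cm², y = 1.3 cm, Ī = 36.617 cm⁴.
Web: 1.6 × 21, A = 33.6 cm², y = 13.1 cm, Ī = 1234.8 cm⁴.
Top flange: 25 × 2.6, A = 65 cm², y = 24.9 cm, Ī = 36.617 cm⁴.
Hole (subtracted): ⌀0.8, A = 0.50265 cm², y = 1.3 cm, Ī = 0.020106 cm⁴.
Centroid: ȳ = ΣA·y / ΣA = 13.136 cm.
Transfer each piece to the centroidal x-axis using Ī + A·d² with d = y − 13.136:
  bottom flange: d = -11.836 cm → contributes +9143.1 cm⁴
  web: d = -0.036367 cm → contributes +1234.8 cm⁴
  top flange: d = 11.764 cm → contributes +9031.5 cm⁴
  hole: d = -11.836 cm → contributes −70.442 cm⁴
Total I = 19 339 cm⁴.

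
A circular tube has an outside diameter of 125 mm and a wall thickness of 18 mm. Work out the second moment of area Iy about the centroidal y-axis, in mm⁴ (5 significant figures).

Iy ≈ 8.9044 × 10⁶ mm⁴

Break the section into simple shapes (no overlaps), measuring from the bottom-left corner of the bounding box.
Outer circle: ⌀125, A = 12271.85 mm², x = 62.5 mm, Ī = 11 984 225 mm⁴.
Bore (subtracted): ⌀89, A = 6221.139 mm², x = 62.5 mm, Ī = 3 079 853 mm⁴.
By symmetry the centroid is at mid-width, x̄ = 62.5 mm.
All pieces are centred on the centroidal y-axis, so I = ΣĪ (holes subtracted) = 8 904 372 mm⁴.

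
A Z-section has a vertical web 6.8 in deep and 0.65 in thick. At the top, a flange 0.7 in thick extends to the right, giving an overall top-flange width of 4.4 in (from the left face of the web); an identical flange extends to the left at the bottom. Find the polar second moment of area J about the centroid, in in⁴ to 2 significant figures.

J ≈ 98 in⁴

Treat the section as a set of non-overlapping primitives; coordinates are from the bounding-box lower-left.
Web: 0.65 × 6.8, A = 4.42 in², y = 3.4 in, Ī = 17.03 in⁴.
Top flange (beyond web): 3.75 × 0.7, A = 2.625 in², y = 6.45 in, Ī = 0.1072 in⁴.
Bottom flange (beyond web): 3.75 × 0.7, A = 2.625 in², y = 0.35 in, Ī = 0.1072 in⁴.
Centroid: ȳ = ΣA·y / ΣA = 3.4 in.
Transfer each piece to the centroidal x-axis using Ī + A·d² with d = y − 3.4:
  web: d = 0 in → contributes +17.03 in⁴
  top flange (beyond web): d = 3.05 in → contributes +24.53 in⁴
  bottom flange (beyond web): d = -3.05 in → contributes +24.53 in⁴
Total I = 66.08 in⁴.
For the y-axis: x̄ = 4.075 in.
Repeating about the centroidal y-axis gives I_y = 31.72 in⁴.
Polar second moment: J = I_x + I_y = 97.8 in⁴.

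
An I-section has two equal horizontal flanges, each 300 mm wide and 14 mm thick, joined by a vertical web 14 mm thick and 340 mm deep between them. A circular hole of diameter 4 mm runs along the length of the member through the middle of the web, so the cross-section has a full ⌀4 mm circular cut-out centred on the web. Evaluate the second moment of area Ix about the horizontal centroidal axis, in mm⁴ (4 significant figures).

Split into non-overlapping primitives; take the origin at the lower-left of the bounding box.
Bottom flange: 300 × 14, A = 4 200 mm², y = 7 mm, Ī = 68 600 mm⁴.
Web: 14 × 340, A = 4 760 mm², y = 184 mm, Ī = 45 854 667 mm⁴.
Top flange: 300 × 14, A = 4 200 mm², y = 361 mm, Ī = 68 600 mm⁴.
Hole (subtracted): ⌀4, A = 12.5664 mm², y = 184 mm, Ī = 12.5664 mm⁴.
By symmetry the centroid is at mid-height, ȳ = 184 mm.
Transfer each piece to the horizontal centroidal axis using Ī + A·d² with d = y − 184:
  bottom flange: d = -177 mm → contributes +131 650 400 mm⁴
  web: d = 0 mm → contributes +45 854 667 mm⁴
  top flange: d = 177 mm → contributes +131 650 400 mm⁴
  hole: d = 0 mm → contributes −12.5664 mm⁴
Total I = 309 155 454 mm⁴.

Ix ≈ 3.092 × 10⁸ mm⁴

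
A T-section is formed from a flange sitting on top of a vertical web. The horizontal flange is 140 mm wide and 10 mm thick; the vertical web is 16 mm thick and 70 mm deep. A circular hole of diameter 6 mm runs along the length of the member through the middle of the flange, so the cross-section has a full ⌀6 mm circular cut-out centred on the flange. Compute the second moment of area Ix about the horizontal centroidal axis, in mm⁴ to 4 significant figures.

Decompose the section into non-overlapping parts with the origin at the bottom-left of its bounding rectangle.
Flange: 140 × 10, A = 1 400 mm², y = 75 mm, Ī = 11666.7 mm⁴.
Web: 16 × 70, A = 1 120 mm², y = 35 mm, Ī = 457 333 mm⁴.
Hole (subtracted): ⌀6, A = 28.2743 mm², y = 75 mm, Ī = 63.6173 mm⁴.
Centroid: ȳ = ΣA·y / ΣA = 57.0205 mm.
Transfer each piece to the horizontal centroidal axis using Ī + A·d² with d = y − 57.0205:
  flange: d = 17.9795 mm → contributes +464 234 mm⁴
  web: d = -22.0205 mm → contributes +1 000 424 mm⁴
  hole: d = 17.9795 mm → contributes −9203.65 mm⁴
Total I = 1 455 454 mm⁴.

Ix ≈ 1.455 × 10⁶ mm⁴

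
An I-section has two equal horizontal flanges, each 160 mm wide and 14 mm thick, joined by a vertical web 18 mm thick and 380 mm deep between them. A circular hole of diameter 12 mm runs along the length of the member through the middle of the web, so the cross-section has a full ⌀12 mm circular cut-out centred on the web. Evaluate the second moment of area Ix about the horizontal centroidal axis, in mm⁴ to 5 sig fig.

Treat the section as a set of non-overlapping primitives; coordinates are from the bounding-box lower-left.
Bottom flange: 160 × 14, A = 2 240 mm², y = 7 mm, Ī = 36586.67 mm⁴.
Web: 18 × 380, A = 6 840 mm², y = 204 mm, Ī = 82 308 000 mm⁴.
Top flange: 160 × 14, A = 2 240 mm², y = 401 mm, Ī = 36586.67 mm⁴.
Hole (subtracted): ⌀12, A = 113.0973 mm², y = 204 mm, Ī = 1017.876 mm⁴.
By symmetry the centroid is at mid-height, ȳ = 204 mm.
Transfer each piece to the horizontal centroidal axis using Ī + A·d² with d = y − 204:
  bottom flange: d = -197 mm → contributes +86 968 747 mm⁴
  web: d = 0 mm → contributes +82 308 000 mm⁴
  top flange: d = 197 mm → contributes +86 968 747 mm⁴
  hole: d = 0 mm → contributes −1017.876 mm⁴
Total I = 256 244 475 mm⁴.

Ix ≈ 2.5624 × 10⁸ mm⁴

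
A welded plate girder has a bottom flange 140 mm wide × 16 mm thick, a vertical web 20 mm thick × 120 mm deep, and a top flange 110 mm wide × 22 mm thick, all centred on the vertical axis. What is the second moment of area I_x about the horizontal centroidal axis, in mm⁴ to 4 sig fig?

I_x ≈ 2.553 × 10⁷ mm⁴

Decompose the section into non-overlapping parts with the origin at the bottom-left of its bounding rectangle.
Bottom plate: 140 × 16, A = 2 240 mm², y = 8 mm, Ī = 47786.7 mm⁴.
Web plate: 20 × 120, A = 2 400 mm², y = 76 mm, Ī = 2 880 000 mm⁴.
Top plate: 110 × 22, A = 2 420 mm², y = 147 mm, Ī = 97606.7 mm⁴.
Centroid: ȳ = ΣA·y / ΣA = 78.762 mm.
Transfer each piece to the horizontal centroidal axis using Ī + A·d² with d = y − 78.762:
  bottom plate: d = -70.762 mm → contributes +11 264 063 mm⁴
  web plate: d = -2.76204 mm → contributes +2 898 309 mm⁴
  top plate: d = 68.238 mm → contributes +11 366 141 mm⁴
Total I = 25 528 514 mm⁴.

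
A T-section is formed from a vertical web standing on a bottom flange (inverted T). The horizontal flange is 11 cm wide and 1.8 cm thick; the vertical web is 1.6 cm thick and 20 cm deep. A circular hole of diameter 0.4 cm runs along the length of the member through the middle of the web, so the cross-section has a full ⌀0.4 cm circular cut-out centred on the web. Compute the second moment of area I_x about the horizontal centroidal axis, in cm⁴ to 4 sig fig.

I_x ≈ 2523 cm⁴

Decompose the section into non-overlapping parts with the origin at the bottom-left of its bounding rectangle.
Flange: 11 × 1.8, A = 19.8 cm², y = 0.9 cm, Ī = 5.346 cm⁴.
Web: 1.6 × 20, A = 32 cm², y = 11.8 cm, Ī = 1066.67 cm⁴.
Hole (subtracted): ⌀0.4, A = 0.125664 cm², y = 11.8 cm, Ī = 0.00125664 cm⁴.
Centroid: ȳ = ΣA·y / ΣA = 7.62346 cm.
Transfer each piece to the horizontal centroidal axis using Ī + A·d² with d = y − 7.62346:
  flange: d = -6.72346 cm → contributes +900.403 cm⁴
  web: d = 4.17654 cm → contributes +1624.86 cm⁴
  hole: d = 4.17654 cm → contributes −2.19327 cm⁴
Total I = 2523.07 cm⁴.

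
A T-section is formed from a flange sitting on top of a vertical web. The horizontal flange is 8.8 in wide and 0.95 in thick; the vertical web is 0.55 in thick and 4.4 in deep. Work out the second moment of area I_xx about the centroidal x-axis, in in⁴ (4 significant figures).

I_xx ≈ 17.96 in⁴

Decompose the section into non-overlapping parts with the origin at the bottom-left of its bounding rectangle.
Flange: 8.8 × 0.95, A = 8.36 in², y = 4.875 in, Ī = 0.628742 in⁴.
Web: 0.55 × 4.4, A = 2.42 in², y = 2.2 in, Ī = 3.90427 in⁴.
Centroid: ȳ = ΣA·y / ΣA = 4.27449 in.
Transfer each piece to the centroidal x-axis using Ī + A·d² with d = y − 4.27449:
  flange: d = 0.60051 in → contributes +3.64346 in⁴
  web: d = -2.07449 in → contributes +14.3188 in⁴
Total I = 17.9622 in⁴.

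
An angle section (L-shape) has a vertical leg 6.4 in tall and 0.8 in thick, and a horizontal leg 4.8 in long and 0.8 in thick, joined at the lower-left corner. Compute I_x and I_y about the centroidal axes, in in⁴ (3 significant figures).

I_x ≈ 33.1 in⁴, I_y ≈ 15.9 in⁴

Split into non-overlapping primitives; take the origin at the lower-left of the bounding box.
Vertical leg: 0.8 × 6.4, A = 5.12 in², y = 3.2 in, Ī = 17.476 in⁴.
Horizontal leg (remainder): 4 × 0.8, A = 3.2 in², y = 0.4 in, Ī = 0.17067 in⁴.
Centroid: ȳ = ΣA·y / ΣA = 2.1231 in.
Transfer each piece to the centroidal x-axis using Ī + A·d² with d = y − 2.1231:
  vertical leg: d = 1.0769 in → contributes +23.414 in⁴
  horizontal leg (remainder): d = -1.7231 in → contributes +9.6714 in⁴
Total I = 33.086 in⁴.
For the y-axis: x̄ = 1.3231 in.
Repeating about the centroidal y-axis gives I_y = 15.883 in⁴.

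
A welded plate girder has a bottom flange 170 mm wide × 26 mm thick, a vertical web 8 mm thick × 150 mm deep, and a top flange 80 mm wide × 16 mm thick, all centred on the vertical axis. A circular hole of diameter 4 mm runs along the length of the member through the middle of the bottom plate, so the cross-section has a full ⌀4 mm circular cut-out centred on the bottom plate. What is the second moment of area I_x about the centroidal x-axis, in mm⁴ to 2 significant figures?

Decompose the section into non-overlapping parts with the origin at the bottom-left of its bounding rectangle.
Bottom plate: 170 × 26, A = 4 420 mm², y = 13 mm, Ī = 248 993 mm⁴.
Web plate: 8 × 150, A = 1 200 mm², y = 101 mm, Ī = 2 250 000 mm⁴.
Top plate: 80 × 16, A = 1 280 mm², y = 184 mm, Ī = 27 307 mm⁴.
Hole (subtracted): ⌀4, A = 12.57 mm², y = 13 mm, Ī = 12.57 mm⁴.
Centroid: ȳ = ΣA·y / ΣA = 60.11 mm.
Transfer each piece to the centroidal x-axis using Ī + A·d² with d = y − 60.11:
  bottom plate: d = -47.11 mm → contributes +10 059 316 mm⁴
  web plate: d = 40.89 mm → contributes +4 256 205 mm⁴
  top plate: d = 123.9 mm → contributes +19 673 085 mm⁴
  hole: d = -47.11 mm → contributes −27 904 mm⁴
Total I = 33 960 702 mm⁴.

I_x ≈ 3.4 × 10⁷ mm⁴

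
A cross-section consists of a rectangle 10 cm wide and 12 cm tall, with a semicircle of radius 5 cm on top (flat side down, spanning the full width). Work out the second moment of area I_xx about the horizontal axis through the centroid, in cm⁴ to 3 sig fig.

Treat the section as a set of non-overlapping primitives; coordinates are from the bounding-box lower-left.
Rectangular body: 10 × 12, A = 120 cm², y = 6 cm, Ī = 1 440 cm⁴.
Semicircular cap: semicircle r = 5, A = 39.27 cm², y = 14.122 cm, Ī = 68.598 cm⁴.
Centroid: ȳ = ΣA·y / ΣA = 8.0026 cm.
Transfer each piece to the horizontal axis through the centroid using Ī + A·d² with d = y − 8.0026:
  rectangular body: d = -2.0026 cm → contributes +1921.2 cm⁴
  semicircular cap: d = 6.1195 cm → contributes +1539.2 cm⁴
Total I = 3460.4 cm⁴.

I_xx ≈ 3460 cm⁴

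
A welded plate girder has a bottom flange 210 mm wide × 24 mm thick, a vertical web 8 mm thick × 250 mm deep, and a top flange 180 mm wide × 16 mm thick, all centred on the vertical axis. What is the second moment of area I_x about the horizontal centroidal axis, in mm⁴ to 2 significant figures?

Treat the section as a set of non-overlapping primitives; coordinates are from the bounding-box lower-left.
Bottom plate: 210 × 24, A = 5 040 mm², y = 12 mm, Ī = 241 920 mm⁴.
Web plate: 8 × 250, A = 2 000 mm², y = 149 mm, Ī = 10 416 667 mm⁴.
Top plate: 180 × 16, A = 2 880 mm², y = 282 mm, Ī = 61 440 mm⁴.
Centroid: ȳ = ΣA·y / ΣA = 118 mm.
Transfer each piece to the horizontal centroidal axis using Ī + A·d² with d = y − 118:
  bottom plate: d = -106 mm → contributes +56 879 977 mm⁴
  web plate: d = 30.99 mm → contributes +12 337 667 mm⁴
  top plate: d = 164 mm → contributes +77 514 302 mm⁴
Total I = 146 731 946 mm⁴.

I_x ≈ 1.5 × 10⁸ mm⁴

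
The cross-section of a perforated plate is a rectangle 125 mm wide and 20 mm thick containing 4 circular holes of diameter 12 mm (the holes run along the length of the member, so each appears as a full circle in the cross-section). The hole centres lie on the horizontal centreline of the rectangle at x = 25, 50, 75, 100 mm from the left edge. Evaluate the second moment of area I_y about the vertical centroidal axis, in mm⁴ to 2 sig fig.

Treat the section as a set of non-overlapping primitives; coordinates are from the bounding-box lower-left.
Plate: 125 × 20, A = 2 500 mm², x = 62.5 mm, Ī = 3 255 208 mm⁴.
Hole 1 (subtracted): ⌀12, A = 113.1 mm², x = 25 mm, Ī = 1 018 mm⁴.
Hole 2 (subtracted): ⌀12, A = 113.1 mm², x = 50 mm, Ī = 1 018 mm⁴.
Hole 3 (subtracted): ⌀12, A = 113.1 mm², x = 75 mm, Ī = 1 018 mm⁴.
Hole 4 (subtracted): ⌀12, A = 113.1 mm², x = 100 mm, Ī = 1 018 mm⁴.
By symmetry the centroid is at mid-width, x̄ = 62.5 mm.
Transfer each piece to the vertical centroidal axis using Ī + A·d² with d = x − 62.5:
  plate: d = 0 mm → contributes +3 255 208 mm⁴
  hole 1: d = -37.5 mm → contributes −160 061 mm⁴
  hole 2: d = -12.5 mm → contributes −18 689 mm⁴
  hole 3: d = 12.5 mm → contributes −18 689 mm⁴
  hole 4: d = 37.5 mm → contributes −160 061 mm⁴
Total I = 2 897 708 mm⁴.

I_y ≈ 2.9 × 10⁶ mm⁴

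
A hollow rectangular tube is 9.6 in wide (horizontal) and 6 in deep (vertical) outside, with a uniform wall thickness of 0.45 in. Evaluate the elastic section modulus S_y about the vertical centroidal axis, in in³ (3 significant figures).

Split into non-overlapping primitives; take the origin at the lower-left of the bounding box.
Outer rectangle: 9.6 × 6, A = 57.6 in², x = 4.8 in, Ī = 442.37 in⁴.
Inner void (subtracted): 8.7 × 5.1, A = 44.37 in², x = 4.8 in, Ī = 279.86 in⁴.
By symmetry the centroid is at mid-width, x̄ = 4.8 in.
All pieces are centred on the vertical centroidal axis, so I = ΣĪ (holes subtracted) = 162.5 in⁴.
Extreme fibre distance c = 4.8 in; S = I/c = 33.855 in³.

S_y ≈ 33.9 in³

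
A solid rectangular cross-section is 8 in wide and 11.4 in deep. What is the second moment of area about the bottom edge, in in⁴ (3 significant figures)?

I_base ≈ 3950 in⁴

The section: 8 × 11.4, A = 91.2 in², y = 5.7 in, Ī = 987.7 in⁴.
Transfer it to the base of the section using Ī + A·d² with d = y − 0:
  the section: d = 5.7 in → contributes +3950.8 in⁴
Total I = 3950.8 in⁴.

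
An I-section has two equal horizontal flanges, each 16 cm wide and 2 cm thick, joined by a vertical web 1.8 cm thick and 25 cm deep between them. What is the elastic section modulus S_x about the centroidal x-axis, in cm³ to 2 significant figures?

Decompose the section into non-overlapping parts with the origin at the bottom-left of its bounding rectangle.
Bottom flange: 16 × 2, A = 32 cm², y = 1 cm, Ī = 10.67 cm⁴.
Web: 1.8 × 25, A = 45 cm², y = 14.5 cm, Ī = 2 344 cm⁴.
Top flange: 16 × 2, A = 32 cm², y = 28 cm, Ī = 10.67 cm⁴.
By symmetry the centroid is at mid-height, ȳ = 14.5 cm.
Transfer each piece to the centroidal x-axis using Ī + A·d² with d = y − 14.5:
  bottom flange: d = -13.5 cm → contributes +5 843 cm⁴
  web: d = 0 cm → contributes +2 344 cm⁴
  top flange: d = 13.5 cm → contributes +5 843 cm⁴
Total I = 14 029 cm⁴.
Extreme fibre distance c = 14.5 cm; S = I/c = 967.5 cm³.

S_x ≈ 970 cm³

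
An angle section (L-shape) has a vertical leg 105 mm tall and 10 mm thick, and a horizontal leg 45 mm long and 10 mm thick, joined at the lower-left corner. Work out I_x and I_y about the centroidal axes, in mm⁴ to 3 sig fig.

Decompose the section into non-overlapping parts with the origin at the bottom-left of its bounding rectangle.
Vertical leg: 10 × 105, A = 1 050 mm², y = 52.5 mm, Ī = 964 688 mm⁴.
Horizontal leg (remainder): 35 × 10, A = 350 mm², y = 5 mm, Ī = 2916.7 mm⁴.
Centroid: ȳ = ΣA·y / ΣA = 40.625 mm.
Transfer each piece to the centroidal x-axis using Ī + A·d² with d = y − 40.625:
  vertical leg: d = 11.875 mm → contributes +1 112 754 mm⁴
  horizontal leg (remainder): d = -35.625 mm → contributes +447 116 mm⁴
Total I = 1 559 870 mm⁴.
For the y-axis: x̄ = 10.625 mm.
Repeating about the centroidal y-axis gives I_y = 177 370 mm⁴.

I_x ≈ 1.56 × 10⁶ mm⁴, I_y ≈ 1.77 × 10⁵ mm⁴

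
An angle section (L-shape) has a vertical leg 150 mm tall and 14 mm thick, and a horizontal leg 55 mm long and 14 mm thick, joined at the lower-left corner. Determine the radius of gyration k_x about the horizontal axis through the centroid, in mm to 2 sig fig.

Treat the section as a set of non-overlapping primitives; coordinates are from the bounding-box lower-left.
Vertical leg: 14 × 150, A = 2 100 mm², y = 75 mm, Ī = 3 937 500 mm⁴.
Horizontal leg (remainder): 41 × 14, A = 574 mm², y = 7 mm, Ī = 9 375 mm⁴.
Centroid: ȳ = ΣA·y / ΣA = 60.4 mm.
Transfer each piece to the horizontal axis through the centroid using Ī + A·d² with d = y − 60.4:
  vertical leg: d = 14.6 mm → contributes +4 384 943 mm⁴
  horizontal leg (remainder): d = -53.4 mm → contributes +1 646 363 mm⁴
Total I = 6 031 307 mm⁴.
Radius of gyration: k = √(I/A) = √(6 031 307 / 2 674) = 47.49 mm.

k_x ≈ 47 mm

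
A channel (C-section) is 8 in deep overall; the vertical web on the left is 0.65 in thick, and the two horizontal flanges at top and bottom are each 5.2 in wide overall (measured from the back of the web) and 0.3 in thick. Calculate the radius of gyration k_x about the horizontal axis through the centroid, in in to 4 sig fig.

Break the section into simple shapes (no overlaps), measuring from the bottom-left corner of the bounding box.
Web: 0.65 × 8, A = 5.2 in², y = 4 in, Ī = 27.7333 in⁴.
Top flange (beyond web): 4.55 × 0.3, A = 1.365 in², y = 7.85 in, Ī = 0.0102375 in⁴.
Bottom flange (beyond web): 4.55 × 0.3, A = 1.365 in², y = 0.15 in, Ī = 0.0102375 in⁴.
By symmetry the centroid is at mid-height, ȳ = 4 in.
Transfer each piece to the horizontal axis through the centroid using Ī + A·d² with d = y − 4:
  web: d = 0 in → contributes +27.7333 in⁴
  top flange (beyond web): d = 3.85 in → contributes +20.243 in⁴
  bottom flange (beyond web): d = -3.85 in → contributes +20.243 in⁴
Total I = 68.2192 in⁴.
Radius of gyration: k = √(I/A) = √(68.2192 / 7.93) = 2.93303 in.

k_x ≈ 2.933 in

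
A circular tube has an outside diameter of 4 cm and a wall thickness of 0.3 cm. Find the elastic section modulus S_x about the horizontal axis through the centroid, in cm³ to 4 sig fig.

S_x ≈ 3.003 cm³

Break the section into simple shapes (no overlaps), measuring from the bottom-left corner of the bounding box.
Outer circle: ⌀4, A = 12.5664 cm², y = 2 cm, Ī = 12.5664 cm⁴.
Bore (subtracted): ⌀3.4, A = 9.0792 cm², y = 2 cm, Ī = 6.55972 cm⁴.
By symmetry the centroid is at mid-height, ȳ = 2 cm.
All pieces are centred on the horizontal axis through the centroid, so I = ΣĪ (holes subtracted) = 6.00665 cm⁴.
Extreme fibre distance c = 2 cm; S = I/c = 3.00332 cm³.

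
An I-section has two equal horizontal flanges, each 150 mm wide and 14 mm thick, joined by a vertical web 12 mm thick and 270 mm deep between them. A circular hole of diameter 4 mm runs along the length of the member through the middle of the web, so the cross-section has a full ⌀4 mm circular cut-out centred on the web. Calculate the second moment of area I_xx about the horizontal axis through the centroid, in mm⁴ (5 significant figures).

Break the section into simple shapes (no overlaps), measuring from the bottom-left corner of the bounding box.
Bottom flange: 150 × 14, A = 2 100 mm², y = 7 mm, Ī = 34 300 mm⁴.
Web: 12 × 270, A = 3 240 mm², y = 149 mm, Ī = 19 683 000 mm⁴.
Top flange: 150 × 14, A = 2 100 mm², y = 291 mm, Ī = 34 300 mm⁴.
Hole (subtracted): ⌀4, A = 12.56637 mm², y = 149 mm, Ī = 12.56637 mm⁴.
By symmetry the centroid is at mid-height, ȳ = 149 mm.
Transfer each piece to the horizontal axis through the centroid using Ī + A·d² with d = y − 149:
  bottom flange: d = -142 mm → contributes +42 378 700 mm⁴
  web: d = 0 mm → contributes +19 683 000 mm⁴
  top flange: d = 142 mm → contributes +42 378 700 mm⁴
  hole: d = 0 mm → contributes −12.56637 mm⁴
Total I = 104 440 387 mm⁴.

I_xx ≈ 1.0444 × 10⁸ mm⁴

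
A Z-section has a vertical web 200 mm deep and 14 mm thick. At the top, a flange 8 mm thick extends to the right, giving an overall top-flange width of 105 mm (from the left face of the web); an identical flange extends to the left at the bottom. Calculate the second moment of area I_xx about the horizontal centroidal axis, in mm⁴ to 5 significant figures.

I_xx ≈ 2.2760 × 10⁷ mm⁴

Break the section into simple shapes (no overlaps), measuring from the bottom-left corner of the bounding box.
Web: 14 × 200, A = 2 800 mm², y = 100 mm, Ī = 9 333 333 mm⁴.
Top flange (beyond web): 91 × 8, A = 728 mm², y = 196 mm, Ī = 3882.667 mm⁴.
Bottom flange (beyond web): 91 × 8, A = 728 mm², y = 4 mm, Ī = 3882.667 mm⁴.
Centroid: ȳ = ΣA·y / ΣA = 100 mm.
Transfer each piece to the horizontal centroidal axis using Ī + A·d² with d = y − 100:
  web: d = 0 mm → contributes +9 333 333 mm⁴
  top flange (beyond web): d = 96 mm → contributes +6 713 131 mm⁴
  bottom flange (beyond web): d = -96 mm → contributes +6 713 131 mm⁴
Total I = 22 759 595 mm⁴.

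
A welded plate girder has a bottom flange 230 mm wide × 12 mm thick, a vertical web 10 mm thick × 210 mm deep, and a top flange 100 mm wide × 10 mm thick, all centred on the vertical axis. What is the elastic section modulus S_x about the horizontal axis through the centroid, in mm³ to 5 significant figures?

S_x ≈ 3.1840 × 10⁵ mm³

Break the section into simple shapes (no overlaps), measuring from the bottom-left corner of the bounding box.
Bottom plate: 230 × 12, A = 2 760 mm², y = 6 mm, Ī = 33 120 mm⁴.
Web plate: 10 × 210, A = 2 100 mm², y = 117 mm, Ī = 7 717 500 mm⁴.
Top plate: 100 × 10, A = 1 000 mm², y = 227 mm, Ī = 8333.333 mm⁴.
Centroid: ȳ = ΣA·y / ΣA = 83.49147 mm.
Transfer each piece to the horizontal axis through the centroid using Ī + A·d² with d = y − 83.49147:
  bottom plate: d = -77.49147 mm → contributes +16 606 720 mm⁴
  web plate: d = 33.50853 mm → contributes +10 075 426 mm⁴
  top plate: d = 143.5085 mm → contributes +20 603 032 mm⁴
Total I = 47 285 178 mm⁴.
Extreme fibre distance c = 148.5085 mm; S = I/c = 318400.4 mm³.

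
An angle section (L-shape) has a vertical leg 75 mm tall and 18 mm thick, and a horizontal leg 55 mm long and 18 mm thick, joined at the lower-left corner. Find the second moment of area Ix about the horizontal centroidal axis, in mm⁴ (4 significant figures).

Decompose the section into non-overlapping parts with the origin at the bottom-left of its bounding rectangle.
Vertical leg: 18 × 75, A = 1 350 mm², y = 37.5 mm, Ī = 632 813 mm⁴.
Horizontal leg (remainder): 37 × 18, A = 666 mm², y = 9 mm, Ī = 17 982 mm⁴.
Centroid: ȳ = ΣA·y / ΣA = 28.0848 mm.
Transfer each piece to the horizontal centroidal axis using Ī + A·d² with d = y − 28.0848:
  vertical leg: d = 9.41518 mm → contributes +752 484 mm⁴
  horizontal leg (remainder): d = -19.0848 mm → contributes +260 559 mm⁴
Total I = 1 013 043 mm⁴.

Ix ≈ 1.013 × 10⁶ mm⁴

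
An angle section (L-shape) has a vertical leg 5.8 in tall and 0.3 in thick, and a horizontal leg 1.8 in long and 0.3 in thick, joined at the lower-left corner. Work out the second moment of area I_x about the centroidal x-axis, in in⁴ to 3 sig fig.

I_x ≈ 7.59 in⁴

Treat the section as a set of non-overlapping primitives; coordinates are from the bounding-box lower-left.
Vertical leg: 0.3 × 5.8, A = 1.74 in², y = 2.9 in, Ī = 4.8778 in⁴.
Horizontal leg (remainder): 1.5 × 0.3, A = 0.45 in², y = 0.15 in, Ī = 0.003375 in⁴.
Centroid: ȳ = ΣA·y / ΣA = 2.3349 in.
Transfer each piece to the centroidal x-axis using Ī + A·d² with d = y − 2.3349:
  vertical leg: d = 0.56507 in → contributes +5.4334 in⁴
  horizontal leg (remainder): d = -2.1849 in → contributes +2.1516 in⁴
Total I = 7.585 in⁴.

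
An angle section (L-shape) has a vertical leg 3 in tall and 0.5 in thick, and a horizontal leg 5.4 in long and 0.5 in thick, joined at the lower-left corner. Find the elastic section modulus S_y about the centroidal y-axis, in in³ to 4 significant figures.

S_y ≈ 3.371 in³

Split into non-overlapping primitives; take the origin at the lower-left of the bounding box.
Vertical leg: 0.5 × 3, A = 1.5 in², x = 0.25 in, Ī = 0.03125 in⁴.
Horizontal leg (remainder): 4.9 × 0.5, A = 2.45 in², x = 2.95 in, Ī = 4.90204 in⁴.
Centroid: x̄ = ΣA·x / ΣA = 1.92468 in.
Transfer each piece to the centroidal y-axis using Ī + A·d² with d = x − 1.92468:
  vertical leg: d = -1.67468 in → contributes +4.2381 in⁴
  horizontal leg (remainder): d = 1.02532 in → contributes +7.47766 in⁴
Total I = 11.7158 in⁴.
Extreme fibre distance c = 3.47532 in; S = I/c = 3.37113 in³.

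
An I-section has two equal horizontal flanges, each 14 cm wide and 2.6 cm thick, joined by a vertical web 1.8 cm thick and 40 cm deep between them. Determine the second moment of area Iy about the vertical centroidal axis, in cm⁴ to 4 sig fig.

Iy ≈ 1209 cm⁴

Break the section into simple shapes (no overlaps), measuring from the bottom-left corner of the bounding box.
Bottom flange: 14 × 2.6, A = 36.4 cm², x = 7 cm, Ī = 594.533 cm⁴.
Web: 1.8 × 40, A = 72 cm², x = 7 cm, Ī = 19.44 cm⁴.
Top flange: 14 × 2.6, A = 36.4 cm², x = 7 cm, Ī = 594.533 cm⁴.
By symmetry the centroid is at mid-width, x̄ = 7 cm.
All pieces are centred on the vertical centroidal axis, so I = ΣĪ = 1208.51 cm⁴.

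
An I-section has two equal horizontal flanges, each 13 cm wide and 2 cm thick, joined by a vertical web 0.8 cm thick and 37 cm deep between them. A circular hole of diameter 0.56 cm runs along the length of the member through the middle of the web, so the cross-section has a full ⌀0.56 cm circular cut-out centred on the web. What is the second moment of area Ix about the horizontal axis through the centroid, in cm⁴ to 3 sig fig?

Ix ≈ 2.32 × 10⁴ cm⁴

Treat the section as a set of non-overlapping primitives; coordinates are from the bounding-box lower-left.
Bottom flange: 13 × 2, A = 26 cm², y = 1 cm, Ī = 8.6667 cm⁴.
Web: 0.8 × 37, A = 29.6 cm², y = 20.5 cm, Ī = 3376.9 cm⁴.
Top flange: 13 × 2, A = 26 cm², y = 40 cm, Ī = 8.6667 cm⁴.
Hole (subtracted): ⌀0.56, A = 0.2463 cm², y = 20.5 cm, Ī = 0.0048275 cm⁴.
By symmetry the centroid is at mid-height, ȳ = 20.5 cm.
Transfer each piece to the horizontal axis through the centroid using Ī + A·d² with d = y − 20.5:
  bottom flange: d = -19.5 cm → contributes +9895.2 cm⁴
  web: d = 0 cm → contributes +3376.9 cm⁴
  top flange: d = 19.5 cm → contributes +9895.2 cm⁴
  hole: d = 0 cm → contributes −0.0048275 cm⁴
Total I = 23 167 cm⁴.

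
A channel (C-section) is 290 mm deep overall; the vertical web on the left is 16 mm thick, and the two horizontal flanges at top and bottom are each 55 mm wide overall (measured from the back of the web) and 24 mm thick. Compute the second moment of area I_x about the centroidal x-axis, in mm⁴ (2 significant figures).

Treat the section as a set of non-overlapping primitives; coordinates are from the bounding-box lower-left.
Web: 16 × 290, A = 4 640 mm², y = 145 mm, Ī = 32 518 667 mm⁴.
Top flange (beyond web): 39 × 24, A = 936 mm², y = 278 mm, Ī = 44 928 mm⁴.
Bottom flange (beyond web): 39 × 24, A = 936 mm², y = 12 mm, Ī = 44 928 mm⁴.
By symmetry the centroid is at mid-height, ȳ = 145 mm.
Transfer each piece to the centroidal x-axis using Ī + A·d² with d = y − 145:
  web: d = 0 mm → contributes +32 518 667 mm⁴
  top flange (beyond web): d = 133 mm → contributes +16 601 832 mm⁴
  bottom flange (beyond web): d = -133 mm → contributes +16 601 832 mm⁴
Total I = 65 722 331 mm⁴.

I_x ≈ 6.6 × 10⁷ mm⁴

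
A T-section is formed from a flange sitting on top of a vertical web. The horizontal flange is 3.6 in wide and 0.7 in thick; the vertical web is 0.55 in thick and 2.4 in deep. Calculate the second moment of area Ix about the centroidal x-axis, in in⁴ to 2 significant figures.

Ix ≈ 2.8 in⁴

Split into non-overlapping primitives; take the origin at the lower-left of the bounding box.
Flange: 3.6 × 0.7, A = 2.52 in², y = 2.75 in, Ī = 0.1029 in⁴.
Web: 0.55 × 2.4, A = 1.32 in², y = 1.2 in, Ī = 0.6336 in⁴.
Centroid: ȳ = ΣA·y / ΣA = 2.217 in.
Transfer each piece to the centroidal x-axis using Ī + A·d² with d = y − 2.217:
  flange: d = 0.5328 in → contributes +0.8183 in⁴
  web: d = -1.017 in → contributes +1.999 in⁴
Total I = 2.818 in⁴.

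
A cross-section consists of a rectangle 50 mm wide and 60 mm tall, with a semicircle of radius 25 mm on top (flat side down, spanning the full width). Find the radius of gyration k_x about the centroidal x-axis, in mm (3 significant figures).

k_x ≈ 23.3 mm

Treat the section as a set of non-overlapping primitives; coordinates are from the bounding-box lower-left.
Rectangular body: 50 × 60, A = 3 000 mm², y = 30 mm, Ī = 900 000 mm⁴.
Semicircular cap: semicircle r = 25, A = 981.75 mm², y = 70.61 mm, Ī = 42 874 mm⁴.
Centroid: ȳ = ΣA·y / ΣA = 40.013 mm.
Transfer each piece to the centroidal x-axis using Ī + A·d² with d = y − 40.013:
  rectangular body: d = -10.013 mm → contributes +1 200 778 mm⁴
  semicircular cap: d = 30.597 mm → contributes +961 985 mm⁴
Total I = 2 162 763 mm⁴.
Radius of gyration: k = √(I/A) = √(2 162 763 / 3981.7) = 23.306 mm.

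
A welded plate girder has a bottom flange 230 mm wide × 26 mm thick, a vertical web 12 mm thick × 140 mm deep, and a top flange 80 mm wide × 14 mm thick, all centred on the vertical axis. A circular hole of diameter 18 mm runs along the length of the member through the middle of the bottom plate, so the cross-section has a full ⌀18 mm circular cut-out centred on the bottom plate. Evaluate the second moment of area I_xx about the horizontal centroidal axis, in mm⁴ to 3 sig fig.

I_xx ≈ 3.14 × 10⁷ mm⁴

Decompose the section into non-overlapping parts with the origin at the bottom-left of its bounding rectangle.
Bottom plate: 230 × 26, A = 5 980 mm², y = 13 mm, Ī = 336 873 mm⁴.
Web plate: 12 × 140, A = 1 680 mm², y = 96 mm, Ī = 2 744 000 mm⁴.
Top plate: 80 × 14, A = 1 120 mm², y = 173 mm, Ī = 18 293 mm⁴.
Hole (subtracted): ⌀18, A = 254.47 mm², y = 13 mm, Ī = 5 153 mm⁴.
Centroid: ȳ = ΣA·y / ΣA = 50.375 mm.
Transfer each piece to the horizontal centroidal axis using Ī + A·d² with d = y − 50.375:
  bottom plate: d = -37.375 mm → contributes +8 690 189 mm⁴
  web plate: d = 45.625 mm → contributes +6 241 187 mm⁴
  top plate: d = 122.63 mm → contributes +16 859 666 mm⁴
  hole: d = -37.375 mm → contributes −360 615 mm⁴
Total I = 31 430 428 mm⁴.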